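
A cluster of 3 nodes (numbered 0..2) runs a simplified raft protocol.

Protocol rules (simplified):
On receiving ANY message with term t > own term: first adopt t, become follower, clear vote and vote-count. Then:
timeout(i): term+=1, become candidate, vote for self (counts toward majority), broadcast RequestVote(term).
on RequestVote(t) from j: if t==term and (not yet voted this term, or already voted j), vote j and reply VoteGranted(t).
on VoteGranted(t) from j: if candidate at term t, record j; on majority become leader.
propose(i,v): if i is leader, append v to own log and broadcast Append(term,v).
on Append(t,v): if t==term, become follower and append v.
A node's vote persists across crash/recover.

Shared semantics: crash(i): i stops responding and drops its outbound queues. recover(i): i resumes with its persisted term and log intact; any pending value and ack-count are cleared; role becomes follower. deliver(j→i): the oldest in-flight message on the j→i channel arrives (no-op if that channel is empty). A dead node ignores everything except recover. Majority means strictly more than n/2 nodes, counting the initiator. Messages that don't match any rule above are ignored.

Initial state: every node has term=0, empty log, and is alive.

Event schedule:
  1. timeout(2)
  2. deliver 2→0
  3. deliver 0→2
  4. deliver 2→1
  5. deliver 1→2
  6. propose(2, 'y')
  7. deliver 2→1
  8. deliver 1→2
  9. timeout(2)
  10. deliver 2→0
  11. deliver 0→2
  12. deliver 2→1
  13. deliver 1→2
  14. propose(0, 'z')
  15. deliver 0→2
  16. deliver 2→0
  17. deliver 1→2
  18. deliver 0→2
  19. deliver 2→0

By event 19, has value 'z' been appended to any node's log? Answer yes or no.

step 1 timeout(2): 2={cand,t=1,log=-}
step 2 deliver 2→0: 0={foll,t=1,log=-}
step 3 deliver 0→2: 2={lead,t=1,log=-}
step 4 deliver 2→1: 1={foll,t=1,log=-}
step 5 deliver 1→2: —
step 6 propose(2,'y'): 2={lead,t=1,log=y}
step 7 deliver 2→1: 1={foll,t=1,log=y}
step 8 deliver 1→2: —
step 9 timeout(2): 2={cand,t=2,log=y}
step 10 deliver 2→0: 0={foll,t=1,log=y}
step 11 deliver 0→2: —
step 12 deliver 2→1: 1={foll,t=2,log=y}
step 13 deliver 1→2: 2={lead,t=2,log=y}
step 14 propose(0,'z'): —
step 15 deliver 0→2: —
step 16 deliver 2→0: 0={foll,t=2,log=y}
step 17 deliver 1→2: —
step 18 deliver 0→2: —
step 19 deliver 2→0: —

no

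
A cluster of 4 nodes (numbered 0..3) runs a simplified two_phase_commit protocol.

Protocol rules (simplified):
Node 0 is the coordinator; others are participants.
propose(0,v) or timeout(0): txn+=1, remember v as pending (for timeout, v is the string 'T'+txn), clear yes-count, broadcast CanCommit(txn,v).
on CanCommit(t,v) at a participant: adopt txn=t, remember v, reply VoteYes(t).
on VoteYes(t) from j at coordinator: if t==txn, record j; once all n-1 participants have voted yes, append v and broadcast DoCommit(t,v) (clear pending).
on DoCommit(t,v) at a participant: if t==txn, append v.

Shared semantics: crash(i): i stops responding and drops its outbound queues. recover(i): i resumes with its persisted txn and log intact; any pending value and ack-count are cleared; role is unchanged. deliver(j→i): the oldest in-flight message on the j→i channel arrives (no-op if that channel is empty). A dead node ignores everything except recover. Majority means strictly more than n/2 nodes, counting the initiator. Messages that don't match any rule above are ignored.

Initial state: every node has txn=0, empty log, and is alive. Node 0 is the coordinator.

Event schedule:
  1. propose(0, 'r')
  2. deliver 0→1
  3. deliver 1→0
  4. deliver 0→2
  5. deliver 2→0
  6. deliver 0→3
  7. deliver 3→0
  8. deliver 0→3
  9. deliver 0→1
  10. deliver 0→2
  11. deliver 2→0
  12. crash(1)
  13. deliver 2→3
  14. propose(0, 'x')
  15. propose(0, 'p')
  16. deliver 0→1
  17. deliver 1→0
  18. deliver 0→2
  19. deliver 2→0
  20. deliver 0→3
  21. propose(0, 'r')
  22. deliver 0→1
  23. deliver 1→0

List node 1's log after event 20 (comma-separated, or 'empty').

1. propose(0,'r'):  <0:coor t1 ->
2. deliver 0→1:  <1:part t1 ->
3. deliver 1→0:  nop
4. deliver 0→2:  <2:part t1 ->
5. deliver 2→0:  nop
6. deliver 0→3:  <3:part t1 ->
7. deliver 3→0:  <0:coor t1 r>
8. deliver 0→3:  <3:part t1 r>
9. deliver 0→1:  <1:part t1 r>
10. deliver 0→2:  <2:part t1 r>
11. deliver 2→0:  nop
12. crash(1):  <1:✗part t1 r>
13. deliver 2→3:  nop
14. propose(0,'x'):  <0:coor t2 r>
15. propose(0,'p'):  <0:coor t3 r>
16. deliver 0→1:  nop
17. deliver 1→0:  nop
18. deliver 0→2:  <2:part t2 r>
19. deliver 2→0:  nop
20. deliver 0→3:  <3:part t2 r>

r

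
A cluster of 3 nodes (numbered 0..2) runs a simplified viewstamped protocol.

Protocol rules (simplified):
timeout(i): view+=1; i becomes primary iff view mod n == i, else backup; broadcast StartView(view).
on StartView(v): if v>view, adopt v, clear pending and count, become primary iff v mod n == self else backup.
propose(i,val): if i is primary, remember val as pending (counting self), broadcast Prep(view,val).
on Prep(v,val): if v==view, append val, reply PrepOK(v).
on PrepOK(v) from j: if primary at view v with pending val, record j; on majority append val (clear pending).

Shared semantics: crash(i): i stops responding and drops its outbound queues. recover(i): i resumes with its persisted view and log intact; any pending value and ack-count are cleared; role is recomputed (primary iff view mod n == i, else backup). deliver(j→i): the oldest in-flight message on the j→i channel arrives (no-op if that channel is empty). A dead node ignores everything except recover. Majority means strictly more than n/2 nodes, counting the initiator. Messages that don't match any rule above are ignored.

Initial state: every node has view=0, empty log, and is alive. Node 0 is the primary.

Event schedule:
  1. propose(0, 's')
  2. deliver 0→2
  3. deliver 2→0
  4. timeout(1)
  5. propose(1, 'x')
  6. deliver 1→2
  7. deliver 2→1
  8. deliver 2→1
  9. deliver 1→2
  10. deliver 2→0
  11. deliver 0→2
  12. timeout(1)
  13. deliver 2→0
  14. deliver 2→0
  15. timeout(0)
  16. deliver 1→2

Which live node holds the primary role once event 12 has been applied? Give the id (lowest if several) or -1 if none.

step 1 propose(0,'s'): —
step 2 deliver 0→2: 2={back,v=0,log=s}
step 3 deliver 2→0: 0={prim,v=0,log=s}
step 4 timeout(1): 1={prim,v=1,log=-}
step 5 propose(1,'x'): —
step 6 deliver 1→2: 2={back,v=1,log=s}
step 7 deliver 2→1: —
step 8 deliver 2→1: —
step 9 deliver 1→2: 2={back,v=1,log=s,x}
step 10 deliver 2→0: —
step 11 deliver 0→2: —
step 12 timeout(1): 1={back,v=2,log=-}

0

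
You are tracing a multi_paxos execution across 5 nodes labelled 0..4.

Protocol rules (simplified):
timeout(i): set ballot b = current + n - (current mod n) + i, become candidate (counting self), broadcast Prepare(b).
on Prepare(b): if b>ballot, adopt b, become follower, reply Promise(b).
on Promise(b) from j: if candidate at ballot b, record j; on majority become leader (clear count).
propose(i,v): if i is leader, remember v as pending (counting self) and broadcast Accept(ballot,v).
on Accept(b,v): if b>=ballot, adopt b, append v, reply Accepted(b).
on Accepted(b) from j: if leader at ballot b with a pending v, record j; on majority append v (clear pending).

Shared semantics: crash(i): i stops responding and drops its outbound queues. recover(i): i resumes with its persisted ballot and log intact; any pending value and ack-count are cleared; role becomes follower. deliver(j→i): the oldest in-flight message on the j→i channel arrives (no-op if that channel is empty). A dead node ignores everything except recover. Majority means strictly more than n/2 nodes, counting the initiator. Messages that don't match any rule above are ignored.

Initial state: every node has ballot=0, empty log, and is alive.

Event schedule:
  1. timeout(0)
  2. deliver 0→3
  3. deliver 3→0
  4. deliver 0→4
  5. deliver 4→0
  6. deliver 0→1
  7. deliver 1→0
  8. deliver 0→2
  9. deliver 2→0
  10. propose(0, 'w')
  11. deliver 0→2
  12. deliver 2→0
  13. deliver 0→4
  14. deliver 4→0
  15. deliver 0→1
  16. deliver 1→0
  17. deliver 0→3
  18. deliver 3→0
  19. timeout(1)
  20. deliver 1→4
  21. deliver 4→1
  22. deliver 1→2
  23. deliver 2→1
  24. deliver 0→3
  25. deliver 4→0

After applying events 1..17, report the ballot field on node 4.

5

1. timeout(0):  <0:cand b5 ->
2. deliver 0→3:  <3:foll b5 ->
3. deliver 3→0:  nop
4. deliver 0→4:  <4:foll b5 ->
5. deliver 4→0:  <0:lead b5 ->
6. deliver 0→1:  <1:foll b5 ->
7. deliver 1→0:  nop
8. deliver 0→2:  <2:foll b5 ->
9. deliver 2→0:  nop
10. propose(0,'w'):  nop
11. deliver 0→2:  <2:foll b5 w>
12. deliver 2→0:  nop
13. deliver 0→4:  <4:foll b5 w>
14. deliver 4→0:  <0:lead b5 w>
15. deliver 0→1:  <1:foll b5 w>
16. deliver 1→0:  nop
17. deliver 0→3:  <3:foll b5 w>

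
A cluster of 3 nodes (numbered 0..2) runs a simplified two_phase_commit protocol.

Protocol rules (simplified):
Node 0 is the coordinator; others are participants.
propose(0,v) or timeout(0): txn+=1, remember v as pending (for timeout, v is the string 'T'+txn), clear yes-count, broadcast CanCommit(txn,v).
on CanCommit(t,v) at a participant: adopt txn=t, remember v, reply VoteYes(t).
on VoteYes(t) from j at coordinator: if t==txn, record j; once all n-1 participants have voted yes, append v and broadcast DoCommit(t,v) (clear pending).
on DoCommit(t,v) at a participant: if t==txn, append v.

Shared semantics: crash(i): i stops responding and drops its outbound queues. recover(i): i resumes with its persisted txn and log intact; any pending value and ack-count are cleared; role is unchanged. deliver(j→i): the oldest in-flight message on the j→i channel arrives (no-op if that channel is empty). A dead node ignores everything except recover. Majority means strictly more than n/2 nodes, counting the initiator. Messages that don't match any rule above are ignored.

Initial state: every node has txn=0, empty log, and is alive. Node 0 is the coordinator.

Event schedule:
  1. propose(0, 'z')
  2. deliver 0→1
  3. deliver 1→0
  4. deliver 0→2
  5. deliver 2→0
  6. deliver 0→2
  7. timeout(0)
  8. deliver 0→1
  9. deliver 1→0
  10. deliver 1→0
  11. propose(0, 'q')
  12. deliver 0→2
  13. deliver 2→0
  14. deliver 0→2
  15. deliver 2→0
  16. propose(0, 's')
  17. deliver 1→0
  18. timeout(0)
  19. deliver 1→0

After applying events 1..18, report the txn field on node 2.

1. propose(0,'z'):  <0:coor t1 ->
2. deliver 0→1:  <1:part t1 ->
3. deliver 1→0:  nop
4. deliver 0→2:  <2:part t1 ->
5. deliver 2→0:  <0:coor t1 z>
6. deliver 0→2:  <2:part t1 z>
7. timeout(0):  <0:coor t2 z>
8. deliver 0→1:  <1:part t1 z>
9. deliver 1→0:  nop
10. deliver 1→0:  nop
11. propose(0,'q'):  <0:coor t3 z>
12. deliver 0→2:  <2:part t2 z>
13. deliver 2→0:  nop
14. deliver 0→2:  <2:part t3 z>
15. deliver 2→0:  nop
16. propose(0,'s'):  <0:coor t4 z>
17. deliver 1→0:  nop
18. timeout(0):  <0:coor t5 z>

3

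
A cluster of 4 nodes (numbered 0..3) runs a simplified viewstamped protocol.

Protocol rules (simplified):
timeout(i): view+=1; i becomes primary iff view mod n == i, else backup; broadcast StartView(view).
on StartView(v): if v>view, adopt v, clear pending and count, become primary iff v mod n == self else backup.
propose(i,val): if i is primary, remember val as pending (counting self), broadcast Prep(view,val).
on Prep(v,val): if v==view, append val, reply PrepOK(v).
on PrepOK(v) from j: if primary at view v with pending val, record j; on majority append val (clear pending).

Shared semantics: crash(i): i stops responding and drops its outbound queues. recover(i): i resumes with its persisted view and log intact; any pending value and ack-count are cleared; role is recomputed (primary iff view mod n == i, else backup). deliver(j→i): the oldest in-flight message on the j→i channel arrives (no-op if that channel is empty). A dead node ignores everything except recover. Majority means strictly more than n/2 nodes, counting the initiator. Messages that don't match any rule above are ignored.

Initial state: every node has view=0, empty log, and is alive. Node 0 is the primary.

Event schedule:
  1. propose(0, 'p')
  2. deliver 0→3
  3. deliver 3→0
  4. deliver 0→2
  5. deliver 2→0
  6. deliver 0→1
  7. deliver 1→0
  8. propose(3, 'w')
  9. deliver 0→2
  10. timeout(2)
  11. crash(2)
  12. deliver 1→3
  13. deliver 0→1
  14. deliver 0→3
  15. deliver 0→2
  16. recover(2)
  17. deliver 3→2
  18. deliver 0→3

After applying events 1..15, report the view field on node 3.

e1 propose(0,'p'): ·
e2 deliver 0→3: 3[back,v=0,p]
e3 deliver 3→0: ·
e4 deliver 0→2: 2[back,v=0,p]
e5 deliver 2→0: 0[prim,v=0,p]
e6 deliver 0→1: 1[back,v=0,p]
e7 deliver 1→0: ·
e8 propose(3,'w'): ·
e9 deliver 0→2: ·
e10 timeout(2): 2[back,v=1,p]
e11 crash(2): 2[✗back,v=1,p]
e12 deliver 1→3: ·
e13 deliver 0→1: ·
e14 deliver 0→3: ·
e15 deliver 0→2: ·

0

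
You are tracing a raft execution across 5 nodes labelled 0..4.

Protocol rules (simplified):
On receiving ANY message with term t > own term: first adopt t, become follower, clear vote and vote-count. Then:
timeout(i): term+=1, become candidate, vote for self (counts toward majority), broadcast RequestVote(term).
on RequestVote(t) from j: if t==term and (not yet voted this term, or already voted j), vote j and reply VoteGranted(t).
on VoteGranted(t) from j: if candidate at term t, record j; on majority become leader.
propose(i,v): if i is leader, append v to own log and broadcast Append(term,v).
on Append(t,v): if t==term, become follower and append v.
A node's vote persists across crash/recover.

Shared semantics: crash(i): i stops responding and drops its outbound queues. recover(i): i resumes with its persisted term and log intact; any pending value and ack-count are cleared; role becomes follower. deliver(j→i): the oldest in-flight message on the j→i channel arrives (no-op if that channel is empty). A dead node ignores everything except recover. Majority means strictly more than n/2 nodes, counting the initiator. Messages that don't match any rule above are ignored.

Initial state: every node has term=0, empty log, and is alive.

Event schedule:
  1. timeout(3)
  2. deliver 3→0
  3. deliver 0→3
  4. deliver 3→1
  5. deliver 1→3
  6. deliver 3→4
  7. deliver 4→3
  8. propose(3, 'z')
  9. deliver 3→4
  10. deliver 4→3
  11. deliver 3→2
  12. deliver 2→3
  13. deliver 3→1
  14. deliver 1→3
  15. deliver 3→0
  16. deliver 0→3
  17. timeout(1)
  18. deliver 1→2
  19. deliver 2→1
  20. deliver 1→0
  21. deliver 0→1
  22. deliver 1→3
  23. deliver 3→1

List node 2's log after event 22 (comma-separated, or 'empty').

after 1 — timeout(3): n3:cand/t1/[-]
after 2 — deliver 3→0: n0:foll/t1/[-]
after 3 — deliver 0→3: ·
after 4 — deliver 3→1: n1:foll/t1/[-]
after 5 — deliver 1→3: n3:lead/t1/[-]
after 6 — deliver 3→4: n4:foll/t1/[-]
after 7 — deliver 4→3: ·
after 8 — propose(3,'z'): n3:lead/t1/[z]
after 9 — deliver 3→4: n4:foll/t1/[z]
after 10 — deliver 4→3: ·
after 11 — deliver 3→2: n2:foll/t1/[-]
after 12 — deliver 2→3: ·
after 13 — deliver 3→1: n1:foll/t1/[z]
after 14 — deliver 1→3: ·
after 15 — deliver 3→0: n0:foll/t1/[z]
after 16 — deliver 0→3: ·
after 17 — timeout(1): n1:cand/t2/[z]
after 18 — deliver 1→2: n2:foll/t2/[-]
after 19 — deliver 2→1: ·
after 20 — deliver 1→0: n0:foll/t2/[z]
after 21 — deliver 0→1: n1:lead/t2/[z]
after 22 — deliver 1→3: n3:foll/t2/[z]

empty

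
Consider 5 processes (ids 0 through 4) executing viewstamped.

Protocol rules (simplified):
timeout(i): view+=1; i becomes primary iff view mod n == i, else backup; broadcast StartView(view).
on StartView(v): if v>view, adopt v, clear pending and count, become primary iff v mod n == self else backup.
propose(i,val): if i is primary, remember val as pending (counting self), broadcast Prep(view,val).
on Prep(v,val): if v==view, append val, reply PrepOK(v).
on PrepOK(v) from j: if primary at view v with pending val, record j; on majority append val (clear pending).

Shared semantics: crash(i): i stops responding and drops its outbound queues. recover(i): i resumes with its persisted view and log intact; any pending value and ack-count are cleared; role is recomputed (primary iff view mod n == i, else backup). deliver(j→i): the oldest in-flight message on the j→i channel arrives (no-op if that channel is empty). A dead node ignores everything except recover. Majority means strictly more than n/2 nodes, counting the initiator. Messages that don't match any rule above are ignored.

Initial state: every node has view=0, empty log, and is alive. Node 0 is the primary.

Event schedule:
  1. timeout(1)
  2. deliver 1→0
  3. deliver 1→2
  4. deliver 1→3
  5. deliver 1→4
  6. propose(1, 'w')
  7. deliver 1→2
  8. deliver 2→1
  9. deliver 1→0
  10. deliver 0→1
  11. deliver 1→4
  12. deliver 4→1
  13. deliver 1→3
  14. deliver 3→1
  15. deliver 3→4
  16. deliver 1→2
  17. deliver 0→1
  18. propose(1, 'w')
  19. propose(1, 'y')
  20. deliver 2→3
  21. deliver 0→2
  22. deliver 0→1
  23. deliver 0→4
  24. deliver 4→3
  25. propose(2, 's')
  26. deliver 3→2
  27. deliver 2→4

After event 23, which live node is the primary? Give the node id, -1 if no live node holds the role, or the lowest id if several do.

1. timeout(1):  <1:prim v1 ->
2. deliver 1→0:  <0:back v1 ->
3. deliver 1→2:  <2:back v1 ->
4. deliver 1→3:  <3:back v1 ->
5. deliver 1→4:  <4:back v1 ->
6. propose(1,'w'):  nop
7. deliver 1→2:  <2:back v1 w>
8. deliver 2→1:  nop
9. deliver 1→0:  <0:back v1 w>
10. deliver 0→1:  <1:prim v1 w>
11. deliver 1→4:  <4:back v1 w>
12. deliver 4→1:  nop
13. deliver 1→3:  <3:back v1 w>
14. deliver 3→1:  nop
15. deliver 3→4:  nop
16. deliver 1→2:  nop
17. deliver 0→1:  nop
18. propose(1,'w'):  nop
19. propose(1,'y'):  nop
20. deliver 2→3:  nop
21. deliver 0→2:  nop
22. deliver 0→1:  nop
23. deliver 0→4:  nop

1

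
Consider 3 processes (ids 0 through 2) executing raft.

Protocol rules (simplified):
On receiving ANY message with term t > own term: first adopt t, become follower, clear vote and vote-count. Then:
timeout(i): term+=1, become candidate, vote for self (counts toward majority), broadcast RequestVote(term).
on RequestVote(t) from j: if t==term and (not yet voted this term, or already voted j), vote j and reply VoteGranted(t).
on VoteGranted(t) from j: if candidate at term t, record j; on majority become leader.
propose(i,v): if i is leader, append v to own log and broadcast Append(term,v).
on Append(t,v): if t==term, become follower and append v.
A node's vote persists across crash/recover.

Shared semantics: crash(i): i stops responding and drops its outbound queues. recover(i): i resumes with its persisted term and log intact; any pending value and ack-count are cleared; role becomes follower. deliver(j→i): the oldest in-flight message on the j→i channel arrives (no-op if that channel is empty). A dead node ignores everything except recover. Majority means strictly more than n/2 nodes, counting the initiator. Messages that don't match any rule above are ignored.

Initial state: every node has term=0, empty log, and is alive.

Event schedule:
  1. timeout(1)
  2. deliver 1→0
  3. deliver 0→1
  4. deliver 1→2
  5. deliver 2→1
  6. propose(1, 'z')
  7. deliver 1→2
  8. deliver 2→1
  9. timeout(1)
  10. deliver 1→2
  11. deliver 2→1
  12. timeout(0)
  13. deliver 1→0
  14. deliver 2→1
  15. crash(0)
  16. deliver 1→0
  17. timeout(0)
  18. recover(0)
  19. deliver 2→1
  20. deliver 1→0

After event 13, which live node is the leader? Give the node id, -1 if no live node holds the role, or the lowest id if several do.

[1] timeout(1) → N1(cand t1 [-])
[2] deliver 1→0 → N0(foll t1 [-])
[3] deliver 0→1 → N1(lead t1 [-])
[4] deliver 1→2 → N2(foll t1 [-])
[5] deliver 2→1 → ∅
[6] propose(1,'z') → N1(lead t1 [z])
[7] deliver 1→2 → N2(foll t1 [z])
[8] deliver 2→1 → ∅
[9] timeout(1) → N1(cand t2 [z])
[10] deliver 1→2 → N2(foll t2 [z])
[11] deliver 2→1 → N1(lead t2 [z])
[12] timeout(0) → N0(cand t2 [-])
[13] deliver 1→0 → ∅

1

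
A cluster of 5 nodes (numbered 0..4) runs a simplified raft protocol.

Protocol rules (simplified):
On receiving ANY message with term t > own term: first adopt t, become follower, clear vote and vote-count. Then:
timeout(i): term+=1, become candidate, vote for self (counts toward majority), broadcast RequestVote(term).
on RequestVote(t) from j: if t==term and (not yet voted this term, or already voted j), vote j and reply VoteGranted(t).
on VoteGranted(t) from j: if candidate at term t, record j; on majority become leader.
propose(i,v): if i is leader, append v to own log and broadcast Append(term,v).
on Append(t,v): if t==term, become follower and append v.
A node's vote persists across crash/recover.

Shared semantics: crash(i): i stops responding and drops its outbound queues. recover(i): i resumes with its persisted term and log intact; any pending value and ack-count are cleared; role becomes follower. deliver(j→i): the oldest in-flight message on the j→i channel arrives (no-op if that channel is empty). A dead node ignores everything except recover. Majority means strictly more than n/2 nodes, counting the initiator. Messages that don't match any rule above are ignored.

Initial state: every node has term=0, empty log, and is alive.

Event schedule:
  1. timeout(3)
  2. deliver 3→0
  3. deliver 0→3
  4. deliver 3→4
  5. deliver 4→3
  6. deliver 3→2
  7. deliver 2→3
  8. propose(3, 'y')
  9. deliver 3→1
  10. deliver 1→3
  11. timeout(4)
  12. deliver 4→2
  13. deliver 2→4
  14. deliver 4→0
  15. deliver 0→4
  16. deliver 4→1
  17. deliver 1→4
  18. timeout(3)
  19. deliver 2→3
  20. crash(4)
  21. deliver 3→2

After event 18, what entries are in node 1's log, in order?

1. timeout(3):  <3:cand t1 ->
2. deliver 3→0:  <0:foll t1 ->
3. deliver 0→3:  nop
4. deliver 3→4:  <4:foll t1 ->
5. deliver 4→3:  <3:lead t1 ->
6. deliver 3→2:  <2:foll t1 ->
7. deliver 2→3:  nop
8. propose(3,'y'):  <3:lead t1 y>
9. deliver 3→1:  <1:foll t1 ->
10. deliver 1→3:  nop
11. timeout(4):  <4:cand t2 ->
12. deliver 4→2:  <2:foll t2 ->
13. deliver 2→4:  nop
14. deliver 4→0:  <0:foll t2 ->
15. deliver 0→4:  <4:lead t2 ->
16. deliver 4→1:  <1:foll t2 ->
17. deliver 1→4:  nop
18. timeout(3):  <3:cand t2 y>

empty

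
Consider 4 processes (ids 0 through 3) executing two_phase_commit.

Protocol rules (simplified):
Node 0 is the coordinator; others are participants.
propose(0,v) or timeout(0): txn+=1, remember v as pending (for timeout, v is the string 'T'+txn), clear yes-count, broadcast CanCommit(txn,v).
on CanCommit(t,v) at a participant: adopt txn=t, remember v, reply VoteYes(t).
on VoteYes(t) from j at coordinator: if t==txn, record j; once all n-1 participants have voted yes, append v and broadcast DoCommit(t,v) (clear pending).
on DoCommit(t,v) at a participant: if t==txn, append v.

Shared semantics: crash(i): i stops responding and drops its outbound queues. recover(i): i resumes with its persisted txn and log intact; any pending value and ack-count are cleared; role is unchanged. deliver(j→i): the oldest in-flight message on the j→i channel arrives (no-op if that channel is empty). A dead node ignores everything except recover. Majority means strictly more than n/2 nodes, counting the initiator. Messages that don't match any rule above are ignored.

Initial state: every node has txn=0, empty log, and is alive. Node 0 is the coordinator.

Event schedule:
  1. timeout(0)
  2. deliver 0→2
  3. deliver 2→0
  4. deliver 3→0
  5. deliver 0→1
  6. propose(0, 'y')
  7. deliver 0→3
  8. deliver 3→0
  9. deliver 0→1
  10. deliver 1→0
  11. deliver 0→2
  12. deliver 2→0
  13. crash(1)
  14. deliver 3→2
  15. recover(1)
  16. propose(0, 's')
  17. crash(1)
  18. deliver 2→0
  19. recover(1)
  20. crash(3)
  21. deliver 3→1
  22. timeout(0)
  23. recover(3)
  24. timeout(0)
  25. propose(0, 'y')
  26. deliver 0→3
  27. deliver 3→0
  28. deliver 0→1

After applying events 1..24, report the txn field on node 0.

after 1 — timeout(0): n0:coor/t1/[-]
after 2 — deliver 0→2: n2:part/t1/[-]
after 3 — deliver 2→0: ·
after 4 — deliver 3→0: ·
after 5 — deliver 0→1: n1:part/t1/[-]
after 6 — propose(0,'y'): n0:coor/t2/[-]
after 7 — deliver 0→3: n3:part/t1/[-]
after 8 — deliver 3→0: ·
after 9 — deliver 0→1: n1:part/t2/[-]
after 10 — deliver 1→0: ·
after 11 — deliver 0→2: n2:part/t2/[-]
after 12 — deliver 2→0: ·
after 13 — crash(1): n1:✗part/t2/[-]
after 14 — deliver 3→2: ·
after 15 — recover(1): n1:part/t2/[-]
after 16 — propose(0,'s'): n0:coor/t3/[-]
after 17 — crash(1): n1:✗part/t2/[-]
after 18 — deliver 2→0: ·
after 19 — recover(1): n1:part/t2/[-]
after 20 — crash(3): n3:✗part/t1/[-]
after 21 — deliver 3→1: ·
after 22 — timeout(0): n0:coor/t4/[-]
after 23 — recover(3): n3:part/t1/[-]
after 24 — timeout(0): n0:coor/t5/[-]

5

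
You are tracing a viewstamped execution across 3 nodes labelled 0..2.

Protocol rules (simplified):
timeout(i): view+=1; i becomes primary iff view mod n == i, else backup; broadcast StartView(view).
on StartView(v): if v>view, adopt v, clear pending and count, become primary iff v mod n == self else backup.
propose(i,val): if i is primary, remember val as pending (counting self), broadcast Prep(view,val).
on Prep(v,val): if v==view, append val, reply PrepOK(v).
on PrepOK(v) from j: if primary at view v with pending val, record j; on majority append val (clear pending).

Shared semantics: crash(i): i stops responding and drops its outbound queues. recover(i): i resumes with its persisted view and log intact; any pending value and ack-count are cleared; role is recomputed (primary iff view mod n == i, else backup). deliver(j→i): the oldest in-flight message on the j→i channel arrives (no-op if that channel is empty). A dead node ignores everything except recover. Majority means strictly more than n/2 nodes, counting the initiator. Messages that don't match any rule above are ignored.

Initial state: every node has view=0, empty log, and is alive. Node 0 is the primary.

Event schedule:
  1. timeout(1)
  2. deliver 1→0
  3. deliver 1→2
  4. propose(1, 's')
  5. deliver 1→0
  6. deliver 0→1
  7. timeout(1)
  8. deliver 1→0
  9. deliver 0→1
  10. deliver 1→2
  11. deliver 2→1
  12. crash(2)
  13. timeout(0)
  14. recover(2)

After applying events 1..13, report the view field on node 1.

2

1. timeout(1):  <1:prim v1 ->
2. deliver 1→0:  <0:back v1 ->
3. deliver 1→2:  <2:back v1 ->
4. propose(1,'s'):  nop
5. deliver 1→0:  <0:back v1 s>
6. deliver 0→1:  <1:prim v1 s>
7. timeout(1):  <1:back v2 s>
8. deliver 1→0:  <0:back v2 s>
9. deliver 0→1:  nop
10. deliver 1→2:  <2:back v1 s>
11. deliver 2→1:  nop
12. crash(2):  <2:✗back v1 s>
13. timeout(0):  <0:prim v3 s>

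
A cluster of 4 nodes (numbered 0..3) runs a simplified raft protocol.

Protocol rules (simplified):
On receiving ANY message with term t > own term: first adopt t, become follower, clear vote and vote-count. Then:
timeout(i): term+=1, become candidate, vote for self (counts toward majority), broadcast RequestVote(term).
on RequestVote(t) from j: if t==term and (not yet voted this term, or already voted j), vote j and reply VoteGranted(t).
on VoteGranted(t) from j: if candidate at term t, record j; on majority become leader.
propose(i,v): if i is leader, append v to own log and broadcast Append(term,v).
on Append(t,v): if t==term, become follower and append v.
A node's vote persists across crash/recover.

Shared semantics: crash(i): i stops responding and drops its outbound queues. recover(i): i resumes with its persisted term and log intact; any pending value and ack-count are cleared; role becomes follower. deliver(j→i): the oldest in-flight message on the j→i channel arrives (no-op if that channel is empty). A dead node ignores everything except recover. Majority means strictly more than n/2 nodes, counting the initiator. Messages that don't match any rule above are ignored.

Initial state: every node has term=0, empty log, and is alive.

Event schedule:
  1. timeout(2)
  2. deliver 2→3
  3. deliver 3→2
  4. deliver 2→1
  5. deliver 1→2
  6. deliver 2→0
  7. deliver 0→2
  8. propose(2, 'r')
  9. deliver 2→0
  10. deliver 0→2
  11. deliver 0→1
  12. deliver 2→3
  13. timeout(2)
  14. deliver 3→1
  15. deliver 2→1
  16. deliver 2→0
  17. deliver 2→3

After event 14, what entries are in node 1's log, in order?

empty

1. timeout(2):  <2:cand t1 ->
2. deliver 2→3:  <3:foll t1 ->
3. deliver 3→2:  nop
4. deliver 2→1:  <1:foll t1 ->
5. deliver 1→2:  <2:lead t1 ->
6. deliver 2→0:  <0:foll t1 ->
7. deliver 0→2:  nop
8. propose(2,'r'):  <2:lead t1 r>
9. deliver 2→0:  <0:foll t1 r>
10. deliver 0→2:  nop
11. deliver 0→1:  nop
12. deliver 2→3:  <3:foll t1 r>
13. timeout(2):  <2:cand t2 r>
14. deliver 3→1:  nop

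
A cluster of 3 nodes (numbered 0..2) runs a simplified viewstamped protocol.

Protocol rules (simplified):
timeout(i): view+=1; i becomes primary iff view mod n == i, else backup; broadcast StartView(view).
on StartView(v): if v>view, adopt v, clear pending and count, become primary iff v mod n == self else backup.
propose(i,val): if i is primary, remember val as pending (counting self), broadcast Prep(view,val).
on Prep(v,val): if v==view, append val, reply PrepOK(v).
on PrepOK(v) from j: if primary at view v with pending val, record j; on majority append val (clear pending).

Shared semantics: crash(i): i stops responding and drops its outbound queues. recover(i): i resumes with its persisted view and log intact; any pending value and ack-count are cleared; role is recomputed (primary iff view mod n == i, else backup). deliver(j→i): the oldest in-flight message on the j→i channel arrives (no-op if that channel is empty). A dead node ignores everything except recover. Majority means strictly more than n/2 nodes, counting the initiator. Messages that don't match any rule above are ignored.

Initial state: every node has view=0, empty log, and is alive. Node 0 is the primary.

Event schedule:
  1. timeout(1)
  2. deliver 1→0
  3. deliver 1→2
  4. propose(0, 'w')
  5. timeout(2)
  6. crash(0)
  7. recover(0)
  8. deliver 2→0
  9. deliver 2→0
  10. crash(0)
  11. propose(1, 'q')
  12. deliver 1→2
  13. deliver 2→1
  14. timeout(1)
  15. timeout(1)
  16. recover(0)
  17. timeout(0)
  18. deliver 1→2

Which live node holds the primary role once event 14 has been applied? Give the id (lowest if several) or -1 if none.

2

e1 timeout(1): 1[prim,v=1,-]
e2 deliver 1→0: 0[back,v=1,-]
e3 deliver 1→2: 2[back,v=1,-]
e4 propose(0,'w'): ·
e5 timeout(2): 2[prim,v=2,-]
e6 crash(0): 0[✗back,v=1,-]
e7 recover(0): 0[back,v=1,-]
e8 deliver 2→0: 0[back,v=2,-]
e9 deliver 2→0: ·
e10 crash(0): 0[✗back,v=2,-]
e11 propose(1,'q'): ·
e12 deliver 1→2: ·
e13 deliver 2→1: 1[back,v=2,-]
e14 timeout(1): 1[back,v=3,-]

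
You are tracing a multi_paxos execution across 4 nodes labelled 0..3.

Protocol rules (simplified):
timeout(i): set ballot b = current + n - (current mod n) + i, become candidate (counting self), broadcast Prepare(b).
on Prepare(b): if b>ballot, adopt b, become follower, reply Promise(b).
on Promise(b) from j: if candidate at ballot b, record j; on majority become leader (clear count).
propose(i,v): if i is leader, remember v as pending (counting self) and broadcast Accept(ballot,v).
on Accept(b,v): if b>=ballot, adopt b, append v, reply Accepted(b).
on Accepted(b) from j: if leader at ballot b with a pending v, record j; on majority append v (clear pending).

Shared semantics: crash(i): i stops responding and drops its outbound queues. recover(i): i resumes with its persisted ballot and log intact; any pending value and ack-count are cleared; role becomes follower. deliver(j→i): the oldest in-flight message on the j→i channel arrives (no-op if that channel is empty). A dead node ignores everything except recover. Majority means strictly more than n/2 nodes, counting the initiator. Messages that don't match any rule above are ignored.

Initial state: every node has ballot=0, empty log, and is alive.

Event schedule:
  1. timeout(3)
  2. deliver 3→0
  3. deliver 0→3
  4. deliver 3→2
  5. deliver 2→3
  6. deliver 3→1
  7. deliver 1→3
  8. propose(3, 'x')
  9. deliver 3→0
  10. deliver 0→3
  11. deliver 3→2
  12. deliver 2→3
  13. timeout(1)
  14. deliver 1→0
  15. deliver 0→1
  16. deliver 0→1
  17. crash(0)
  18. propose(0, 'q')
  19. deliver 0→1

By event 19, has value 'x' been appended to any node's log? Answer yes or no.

yes

after 1 — timeout(3): n3:cand/b7/[-]
after 2 — deliver 3→0: n0:foll/b7/[-]
after 3 — deliver 0→3: ·
after 4 — deliver 3→2: n2:foll/b7/[-]
after 5 — deliver 2→3: n3:lead/b7/[-]
after 6 — deliver 3→1: n1:foll/b7/[-]
after 7 — deliver 1→3: ·
after 8 — propose(3,'x'): ·
after 9 — deliver 3→0: n0:foll/b7/[x]
after 10 — deliver 0→3: ·
after 11 — deliver 3→2: n2:foll/b7/[x]
after 12 — deliver 2→3: n3:lead/b7/[x]
after 13 — timeout(1): n1:cand/b9/[-]
after 14 — deliver 1→0: n0:foll/b9/[x]
after 15 — deliver 0→1: ·
after 16 — deliver 0→1: ·
after 17 — crash(0): n0:✗foll/b9/[x]
after 18 — propose(0,'q'): ·
after 19 — deliver 0→1: ·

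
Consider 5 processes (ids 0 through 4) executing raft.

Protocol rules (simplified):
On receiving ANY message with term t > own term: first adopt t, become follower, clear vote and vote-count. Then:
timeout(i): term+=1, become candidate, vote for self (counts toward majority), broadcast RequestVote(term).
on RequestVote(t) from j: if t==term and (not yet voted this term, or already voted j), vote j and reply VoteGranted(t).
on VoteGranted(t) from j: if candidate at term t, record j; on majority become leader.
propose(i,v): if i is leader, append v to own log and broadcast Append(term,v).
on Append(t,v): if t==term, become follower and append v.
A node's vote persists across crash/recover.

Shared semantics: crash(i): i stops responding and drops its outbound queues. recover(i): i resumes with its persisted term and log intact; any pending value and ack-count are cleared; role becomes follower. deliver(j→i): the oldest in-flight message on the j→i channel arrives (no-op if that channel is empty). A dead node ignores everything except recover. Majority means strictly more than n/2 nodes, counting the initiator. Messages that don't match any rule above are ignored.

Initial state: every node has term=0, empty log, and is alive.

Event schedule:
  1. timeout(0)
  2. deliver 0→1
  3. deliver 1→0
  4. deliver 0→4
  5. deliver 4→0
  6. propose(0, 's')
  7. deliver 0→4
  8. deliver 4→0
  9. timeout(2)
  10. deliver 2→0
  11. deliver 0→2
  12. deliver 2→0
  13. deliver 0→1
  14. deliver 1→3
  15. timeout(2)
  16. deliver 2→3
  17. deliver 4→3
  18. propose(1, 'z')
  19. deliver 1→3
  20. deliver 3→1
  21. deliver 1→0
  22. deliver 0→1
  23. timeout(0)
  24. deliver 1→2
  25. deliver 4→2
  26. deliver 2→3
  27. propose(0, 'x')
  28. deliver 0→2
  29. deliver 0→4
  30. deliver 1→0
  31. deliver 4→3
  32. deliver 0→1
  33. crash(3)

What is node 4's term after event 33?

2

step 1 timeout(0): 0={cand,t=1,log=-}
step 2 deliver 0→1: 1={foll,t=1,log=-}
step 3 deliver 1→0: —
step 4 deliver 0→4: 4={foll,t=1,log=-}
step 5 deliver 4→0: 0={lead,t=1,log=-}
step 6 propose(0,'s'): 0={lead,t=1,log=s}
step 7 deliver 0→4: 4={foll,t=1,log=s}
step 8 deliver 4→0: —
step 9 timeout(2): 2={cand,t=1,log=-}
step 10 deliver 2→0: —
step 11 deliver 0→2: —
step 12 deliver 2→0: —
step 13 deliver 0→1: 1={foll,t=1,log=s}
step 14 deliver 1→3: —
step 15 timeout(2): 2={cand,t=2,log=-}
step 16 deliver 2→3: 3={foll,t=1,log=-}
step 17 deliver 4→3: —
step 18 propose(1,'z'): —
step 19 deliver 1→3: —
step 20 deliver 3→1: —
step 21 deliver 1→0: —
step 22 deliver 0→1: —
step 23 timeout(0): 0={cand,t=2,log=s}
step 24 deliver 1→2: —
step 25 deliver 4→2: —
step 26 deliver 2→3: 3={foll,t=2,log=-}
step 27 propose(0,'x'): —
step 28 deliver 0→2: —
step 29 deliver 0→4: 4={foll,t=2,log=s}
step 30 deliver 1→0: —
step 31 deliver 4→3: —
step 32 deliver 0→1: 1={foll,t=2,log=s}
step 33 crash(3): 3={✗foll,t=2,log=-}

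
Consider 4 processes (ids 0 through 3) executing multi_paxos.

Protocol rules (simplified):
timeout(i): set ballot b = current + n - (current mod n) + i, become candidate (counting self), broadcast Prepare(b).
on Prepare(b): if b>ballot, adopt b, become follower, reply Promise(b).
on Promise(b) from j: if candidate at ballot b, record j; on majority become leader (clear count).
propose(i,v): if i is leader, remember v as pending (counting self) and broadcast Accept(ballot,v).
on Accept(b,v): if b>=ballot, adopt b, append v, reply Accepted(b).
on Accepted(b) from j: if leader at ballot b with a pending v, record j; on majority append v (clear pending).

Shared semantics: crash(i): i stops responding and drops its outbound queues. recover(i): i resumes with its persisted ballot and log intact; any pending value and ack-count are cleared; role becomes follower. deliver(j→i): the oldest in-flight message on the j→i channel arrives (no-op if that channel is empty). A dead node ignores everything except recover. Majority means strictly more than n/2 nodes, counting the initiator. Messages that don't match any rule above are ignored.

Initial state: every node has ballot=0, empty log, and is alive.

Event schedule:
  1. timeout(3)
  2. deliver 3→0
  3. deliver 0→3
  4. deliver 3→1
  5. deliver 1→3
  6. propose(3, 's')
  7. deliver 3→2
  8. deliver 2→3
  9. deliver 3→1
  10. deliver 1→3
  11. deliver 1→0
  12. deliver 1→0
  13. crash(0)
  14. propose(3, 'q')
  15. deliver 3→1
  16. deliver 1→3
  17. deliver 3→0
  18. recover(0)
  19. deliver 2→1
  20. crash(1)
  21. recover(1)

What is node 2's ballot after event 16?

1. timeout(3):  <3:cand b7 ->
2. deliver 3→0:  <0:foll b7 ->
3. deliver 0→3:  nop
4. deliver 3→1:  <1:foll b7 ->
5. deliver 1→3:  <3:lead b7 ->
6. propose(3,'s'):  nop
7. deliver 3→2:  <2:foll b7 ->
8. deliver 2→3:  nop
9. deliver 3→1:  <1:foll b7 s>
10. deliver 1→3:  nop
11. deliver 1→0:  nop
12. deliver 1→0:  nop
13. crash(0):  <0:✗foll b7 ->
14. propose(3,'q'):  nop
15. deliver 3→1:  <1:foll b7 s,q>
16. deliver 1→3:  nop

7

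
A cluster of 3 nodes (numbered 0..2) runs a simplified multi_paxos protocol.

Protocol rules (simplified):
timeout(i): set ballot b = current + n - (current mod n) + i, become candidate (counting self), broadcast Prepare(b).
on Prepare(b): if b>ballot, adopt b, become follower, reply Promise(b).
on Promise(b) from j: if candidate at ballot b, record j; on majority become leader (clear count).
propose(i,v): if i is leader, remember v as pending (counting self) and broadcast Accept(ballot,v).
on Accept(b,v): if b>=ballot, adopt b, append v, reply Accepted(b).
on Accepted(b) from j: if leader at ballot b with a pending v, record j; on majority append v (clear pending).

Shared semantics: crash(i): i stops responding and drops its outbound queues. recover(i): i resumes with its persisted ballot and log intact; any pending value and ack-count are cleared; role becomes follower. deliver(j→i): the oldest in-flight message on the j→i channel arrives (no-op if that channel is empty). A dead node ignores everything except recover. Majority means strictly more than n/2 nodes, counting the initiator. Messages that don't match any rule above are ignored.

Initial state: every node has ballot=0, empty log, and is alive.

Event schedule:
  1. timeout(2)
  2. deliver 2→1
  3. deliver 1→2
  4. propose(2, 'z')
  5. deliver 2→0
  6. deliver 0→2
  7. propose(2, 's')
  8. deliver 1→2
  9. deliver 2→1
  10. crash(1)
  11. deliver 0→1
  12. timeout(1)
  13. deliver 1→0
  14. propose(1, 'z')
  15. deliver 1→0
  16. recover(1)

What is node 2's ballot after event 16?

5

[1] timeout(2) → N2(cand b5 [-])
[2] deliver 2→1 → N1(foll b5 [-])
[3] deliver 1→2 → N2(lead b5 [-])
[4] propose(2,'z') → ∅
[5] deliver 2→0 → N0(foll b5 [-])
[6] deliver 0→2 → ∅
[7] propose(2,'s') → ∅
[8] deliver 1→2 → ∅
[9] deliver 2→1 → N1(foll b5 [z])
[10] crash(1) → N1(✗foll b5 [z])
[11] deliver 0→1 → ∅
[12] timeout(1) → ∅
[13] deliver 1→0 → ∅
[14] propose(1,'z') → ∅
[15] deliver 1→0 → ∅
[16] recover(1) → N1(foll b5 [z])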